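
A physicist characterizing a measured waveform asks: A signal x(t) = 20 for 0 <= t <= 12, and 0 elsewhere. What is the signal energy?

Energy = integral of |x(t)|^2 dt over the signal duration
= 20^2 * 12 = 400 * 12 = 4800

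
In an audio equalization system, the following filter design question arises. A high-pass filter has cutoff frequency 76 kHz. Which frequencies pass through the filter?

A high-pass filter passes all frequencies above the cutoff frequency 76 kHz and attenuates lower frequencies.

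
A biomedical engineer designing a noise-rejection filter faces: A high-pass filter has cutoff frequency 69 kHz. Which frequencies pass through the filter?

A high-pass filter passes all frequencies above the cutoff frequency 69 kHz and attenuates lower frequencies.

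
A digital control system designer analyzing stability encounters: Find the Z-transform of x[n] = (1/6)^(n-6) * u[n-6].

Time-shifting property: if X(z) = Z{x[n]}, then Z{x[n-d]} = z^(-d) * X(z)
X(z) = z/(z - 1/6) for x[n] = (1/6)^n * u[n]
Z{x[n-6]} = z^(-6) * z/(z - 1/6) = z^(-5)/(z - 1/6)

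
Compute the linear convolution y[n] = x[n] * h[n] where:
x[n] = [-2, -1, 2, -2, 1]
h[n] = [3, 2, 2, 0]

y[n] = sum_k x[k]*h[n-k]. Output length = len(x) + len(h) - 1 = 5 + 4 - 1 = 8.
y[0] = -2*3 = -6
y[1] = -1*3 + -2*2 = -7
y[2] = 2*3 + -1*2 + -2*2 = 0
y[3] = -2*3 + 2*2 + -1*2 + -2*0 = -4
y[4] = 1*3 + -2*2 + 2*2 + -1*0 = 3
y[5] = 1*2 + -2*2 + 2*0 = -2
y[6] = 1*2 + -2*0 = 2
y[7] = 1*0 = 0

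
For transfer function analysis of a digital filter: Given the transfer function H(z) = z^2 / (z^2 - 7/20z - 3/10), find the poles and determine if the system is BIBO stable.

Poles are roots of the denominator: z^2 - 7/20z - 3/10 = 0.
Quadratic formula: z = [-(-7/20) +/- sqrt((-7/20)^2 - 4*(-3/10))] / 2
Discriminant = 49/400 + 6/5 = 529/400; sqrt = 23/20.
z = (7/20 +/- 23/20) / 2 => z = 3/4 or z = -2/5.
|p1| = 2/5, |p2| = 3/4.
For BIBO stability, all poles must lie inside the unit circle (|p| < 1).
System is STABLE since both |p| < 1.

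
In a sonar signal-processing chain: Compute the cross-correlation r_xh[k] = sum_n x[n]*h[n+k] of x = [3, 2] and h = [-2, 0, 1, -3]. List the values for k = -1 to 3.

Both sequences indexed from 0 and zero outside their support.
Lags with overlap: k = -1 to 3.
  r_xh[-1] = x[1]*h[0] = -4
  r_xh[0] = x[0]*h[0] + x[1]*h[1] = -6
  r_xh[1] = x[0]*h[1] + x[1]*h[2] = 2
  r_xh[2] = x[0]*h[2] + x[1]*h[3] = -3
  r_xh[3] = x[0]*h[3] = -9
r_xh = [-4, -6, 2, -3, -9] (for k = -1, ..., 3)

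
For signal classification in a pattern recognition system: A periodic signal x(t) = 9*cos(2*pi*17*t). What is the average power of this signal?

Average power of A*cos(wt) is A^2/2.
P = 9^2 / 2 = 81/2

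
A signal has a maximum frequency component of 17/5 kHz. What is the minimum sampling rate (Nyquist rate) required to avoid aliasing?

By the Nyquist-Shannon sampling theorem,
the minimum sampling rate (Nyquist rate) must be at least 2 * f_max.
Nyquist rate = 2 * 17/5 kHz = 34/5 kHz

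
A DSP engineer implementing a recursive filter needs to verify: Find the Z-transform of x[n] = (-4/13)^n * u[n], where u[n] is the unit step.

The Z-transform of a^n * u[n] is z/(z-a) for |z| > |a|.
Here a = -4/13, so X(z) = z/(z - (-4/13)) = 13z/(13z + 4)
ROC: |z| > 4/13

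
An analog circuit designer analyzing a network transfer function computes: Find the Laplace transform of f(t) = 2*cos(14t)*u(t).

Standard pair: cos(wt)*u(t) <-> s/(s^2+w^2)
With w = 14: L{2*cos(14t)*u(t)} = 2s/(s^2+196)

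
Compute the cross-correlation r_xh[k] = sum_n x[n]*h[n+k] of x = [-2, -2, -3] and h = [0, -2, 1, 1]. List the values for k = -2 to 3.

Both sequences indexed from 0 and zero outside their support.
Lags with overlap: k = -2 to 3.
  r_xh[-2] = x[2]*h[0] = 0
  r_xh[-1] = x[1]*h[0] + x[2]*h[1] = 6
  r_xh[0] = x[0]*h[0] + x[1]*h[1] + x[2]*h[2] = 1
  r_xh[1] = x[0]*h[1] + x[1]*h[2] + x[2]*h[3] = -1
  r_xh[2] = x[0]*h[2] + x[1]*h[3] = -4
  r_xh[3] = x[0]*h[3] = -2
r_xh = [0, 6, 1, -1, -4, -2] (for k = -2, ..., 3)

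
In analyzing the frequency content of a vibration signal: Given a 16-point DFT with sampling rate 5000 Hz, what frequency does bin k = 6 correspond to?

The frequency of DFT bin k is: f_k = k * f_s / N
f_6 = 6 * 5000 / 16 = 1875 Hz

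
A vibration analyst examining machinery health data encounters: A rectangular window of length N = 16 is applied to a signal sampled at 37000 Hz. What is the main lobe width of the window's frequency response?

For a rectangular window of length N,
the main lobe width in frequency is 2*f_s/N.
= 2*37000/16 = 4625 Hz
This determines the minimum frequency separation for resolving two sinusoids.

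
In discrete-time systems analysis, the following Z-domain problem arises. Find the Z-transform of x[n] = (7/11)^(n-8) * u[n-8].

Time-shifting property: if X(z) = Z{x[n]}, then Z{x[n-d]} = z^(-d) * X(z)
X(z) = z/(z - 7/11) for x[n] = (7/11)^n * u[n]
Z{x[n-8]} = z^(-8) * z/(z - 7/11) = z^(-7)/(z - 7/11)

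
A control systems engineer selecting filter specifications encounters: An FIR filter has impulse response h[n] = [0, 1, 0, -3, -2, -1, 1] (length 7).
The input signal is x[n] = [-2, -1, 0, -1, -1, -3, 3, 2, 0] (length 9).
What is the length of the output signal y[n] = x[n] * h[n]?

For linear convolution, the output length is:
len(y) = len(x) + len(h) - 1 = 9 + 7 - 1 = 15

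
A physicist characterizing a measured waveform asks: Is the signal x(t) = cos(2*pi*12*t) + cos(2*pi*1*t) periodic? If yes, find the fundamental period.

f1 = 12 Hz, f2 = 1 Hz
Period T1 = 1/12, T2 = 1/1
Ratio T1/T2 = 1/12, which is rational.
The signal is periodic with fundamental period T = 1/GCD(12,1) = 1 s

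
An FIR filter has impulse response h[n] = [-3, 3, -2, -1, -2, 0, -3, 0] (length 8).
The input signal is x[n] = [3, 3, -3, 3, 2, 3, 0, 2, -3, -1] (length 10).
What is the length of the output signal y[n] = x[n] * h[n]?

For linear convolution, the output length is:
len(y) = len(x) + len(h) - 1 = 10 + 8 - 1 = 17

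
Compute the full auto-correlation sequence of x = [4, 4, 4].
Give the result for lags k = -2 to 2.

r_xx[k] = sum_m x[m]*x[m+k], indexed from 0, for k = -2 to 2:
  r_xx[-2] = x[2]*x[0] = 16
  r_xx[-1] = x[1]*x[0] + x[2]*x[1] = 32
  r_xx[0] = x[0]*x[0] + x[1]*x[1] + x[2]*x[2] = 48
  r_xx[1] = x[0]*x[1] + x[1]*x[2] = 32
  r_xx[2] = x[0]*x[2] = 16
r_xx = [16, 32, 48, 32, 16]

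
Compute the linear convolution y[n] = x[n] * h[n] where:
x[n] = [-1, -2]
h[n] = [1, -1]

y[n] = sum_k x[k]*h[n-k]. Output length = len(x) + len(h) - 1 = 2 + 2 - 1 = 3.
y[0] = -1*1 = -1
y[1] = -2*1 + -1*-1 = -1
y[2] = -2*-1 = 2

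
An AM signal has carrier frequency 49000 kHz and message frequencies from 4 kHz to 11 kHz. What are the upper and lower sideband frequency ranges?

Upper sideband (USB) = fc + [fm_low, fm_high] = 49000 + [4, 11] = [49004, 49011] kHz
Lower sideband (LSB) = fc - [fm_high, fm_low] = 49000 - [11, 4] = [48989, 48996] kHz
Total occupied spectrum: 48989 kHz to 49011 kHz (plus carrier at 49000 kHz)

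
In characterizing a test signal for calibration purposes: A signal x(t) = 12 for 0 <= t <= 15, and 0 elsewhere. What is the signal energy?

Energy = integral of |x(t)|^2 dt over the signal duration
= 12^2 * 15 = 144 * 15 = 2160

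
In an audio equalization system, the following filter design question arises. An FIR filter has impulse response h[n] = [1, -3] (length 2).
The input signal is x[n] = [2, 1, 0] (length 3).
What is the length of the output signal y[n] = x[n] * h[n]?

For linear convolution, the output length is:
len(y) = len(x) + len(h) - 1 = 3 + 2 - 1 = 4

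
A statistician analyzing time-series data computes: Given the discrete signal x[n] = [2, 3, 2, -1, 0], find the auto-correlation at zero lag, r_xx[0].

The auto-correlation at zero lag r_xx[0] equals the signal energy.
r_xx[0] = sum of x[n]^2 = 2^2 + 3^2 + 2^2 + (-1)^2 + 0^2
= 4 + 9 + 4 + 1 + 0 = 18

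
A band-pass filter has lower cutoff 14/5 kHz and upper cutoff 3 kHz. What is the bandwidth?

Bandwidth = f_high - f_low
= 3 kHz - 14/5 kHz = 1/5 kHz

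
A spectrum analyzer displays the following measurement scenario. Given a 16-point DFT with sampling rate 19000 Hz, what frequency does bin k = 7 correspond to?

The frequency of DFT bin k is: f_k = k * f_s / N
f_7 = 7 * 19000 / 16 = 16625/2 Hz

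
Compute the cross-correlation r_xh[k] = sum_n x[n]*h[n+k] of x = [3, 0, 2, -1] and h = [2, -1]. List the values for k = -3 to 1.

Both sequences indexed from 0 and zero outside their support.
Lags with overlap: k = -3 to 1.
  r_xh[-3] = x[3]*h[0] = -2
  r_xh[-2] = x[2]*h[0] + x[3]*h[1] = 5
  r_xh[-1] = x[1]*h[0] + x[2]*h[1] = -2
  r_xh[0] = x[0]*h[0] + x[1]*h[1] = 6
  r_xh[1] = x[0]*h[1] = -3
r_xh = [-2, 5, -2, 6, -3] (for k = -3, ..., 1)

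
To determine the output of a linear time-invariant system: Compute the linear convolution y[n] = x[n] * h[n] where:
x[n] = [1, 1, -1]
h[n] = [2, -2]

y[n] = sum_k x[k]*h[n-k]. Output length = len(x) + len(h) - 1 = 3 + 2 - 1 = 4.
y[0] = 1*2 = 2
y[1] = 1*2 + 1*-2 = 0
y[2] = -1*2 + 1*-2 = -4
y[3] = -1*-2 = 2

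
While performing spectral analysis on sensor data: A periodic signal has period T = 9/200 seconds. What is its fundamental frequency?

The fundamental frequency is the reciprocal of the period.
f = 1/T = 1/(9/200) = 200/9 Hz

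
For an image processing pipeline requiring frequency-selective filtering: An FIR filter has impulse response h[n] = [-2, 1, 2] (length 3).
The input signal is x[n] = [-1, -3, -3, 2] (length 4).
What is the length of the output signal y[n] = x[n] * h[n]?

For linear convolution, the output length is:
len(y) = len(x) + len(h) - 1 = 4 + 3 - 1 = 6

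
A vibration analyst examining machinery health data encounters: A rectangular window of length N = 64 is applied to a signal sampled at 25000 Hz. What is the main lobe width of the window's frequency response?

For a rectangular window of length N,
the main lobe width in frequency is 2*f_s/N.
= 2*25000/64 = 3125/4 Hz
This determines the minimum frequency separation for resolving two sinusoids.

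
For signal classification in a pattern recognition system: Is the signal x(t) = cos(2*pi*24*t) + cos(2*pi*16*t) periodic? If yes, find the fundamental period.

f1 = 24 Hz, f2 = 16 Hz
Period T1 = 1/24, T2 = 1/16
Ratio T1/T2 = 16/24, which is rational.
The signal is periodic with fundamental period T = 1/GCD(24,16) = 1/8 s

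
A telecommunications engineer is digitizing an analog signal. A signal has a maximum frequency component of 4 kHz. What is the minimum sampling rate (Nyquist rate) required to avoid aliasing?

By the Nyquist-Shannon sampling theorem,
the minimum sampling rate (Nyquist rate) must be at least 2 * f_max.
Nyquist rate = 2 * 4 kHz = 8 kHz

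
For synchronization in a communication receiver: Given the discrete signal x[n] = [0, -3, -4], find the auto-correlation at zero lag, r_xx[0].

The auto-correlation at zero lag r_xx[0] equals the signal energy.
r_xx[0] = sum of x[n]^2 = 0^2 + (-3)^2 + (-4)^2
= 0 + 9 + 16 = 25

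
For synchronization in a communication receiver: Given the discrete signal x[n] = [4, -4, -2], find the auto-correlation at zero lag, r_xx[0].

The auto-correlation at zero lag r_xx[0] equals the signal energy.
r_xx[0] = sum of x[n]^2 = 4^2 + (-4)^2 + (-2)^2
= 16 + 16 + 4 = 36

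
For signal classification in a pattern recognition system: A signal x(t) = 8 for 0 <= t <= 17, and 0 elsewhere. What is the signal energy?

Energy = integral of |x(t)|^2 dt over the signal duration
= 8^2 * 17 = 64 * 17 = 1088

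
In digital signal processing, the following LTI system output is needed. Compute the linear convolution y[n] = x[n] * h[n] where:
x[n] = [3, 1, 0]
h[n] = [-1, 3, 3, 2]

y[n] = sum_k x[k]*h[n-k]. Output length = len(x) + len(h) - 1 = 3 + 4 - 1 = 6.
y[0] = 3*-1 = -3
y[1] = 1*-1 + 3*3 = 8
y[2] = 0*-1 + 1*3 + 3*3 = 12
y[3] = 0*3 + 1*3 + 3*2 = 9
y[4] = 0*3 + 1*2 = 2
y[5] = 0*2 = 0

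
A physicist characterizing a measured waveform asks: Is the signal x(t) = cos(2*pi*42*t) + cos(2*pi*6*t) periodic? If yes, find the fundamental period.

f1 = 42 Hz, f2 = 6 Hz
Period T1 = 1/42, T2 = 1/6
Ratio T1/T2 = 6/42, which is rational.
The signal is periodic with fundamental period T = 1/GCD(42,6) = 1/6 s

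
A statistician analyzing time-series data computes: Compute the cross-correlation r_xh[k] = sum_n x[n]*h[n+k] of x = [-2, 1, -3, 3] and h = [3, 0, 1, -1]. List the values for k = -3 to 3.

Both sequences indexed from 0 and zero outside their support.
Lags with overlap: k = -3 to 3.
  r_xh[-3] = x[3]*h[0] = 9
  r_xh[-2] = x[2]*h[0] + x[3]*h[1] = -9
  r_xh[-1] = x[1]*h[0] + x[2]*h[1] + x[3]*h[2] = 6
  r_xh[0] = x[0]*h[0] + x[1]*h[1] + x[2]*h[2] + x[3]*h[3] = -12
  r_xh[1] = x[0]*h[1] + x[1]*h[2] + x[2]*h[3] = 4
  r_xh[2] = x[0]*h[2] + x[1]*h[3] = -3
  r_xh[3] = x[0]*h[3] = 2
r_xh = [9, -9, 6, -12, 4, -3, 2] (for k = -3, ..., 3)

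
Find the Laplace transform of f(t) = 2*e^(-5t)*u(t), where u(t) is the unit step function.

Standard Laplace transform pair:
e^(-at)*u(t) <-> 1/(s+a)
With a = 5: L{2*e^(-5t)*u(t)} = 2/(s+5), ROC: Re(s) > -5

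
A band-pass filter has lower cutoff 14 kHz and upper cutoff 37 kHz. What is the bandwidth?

Bandwidth = f_high - f_low
= 37 kHz - 14 kHz = 23 kHz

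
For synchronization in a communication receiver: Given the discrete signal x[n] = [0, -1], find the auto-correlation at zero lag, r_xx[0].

The auto-correlation at zero lag r_xx[0] equals the signal energy.
r_xx[0] = sum of x[n]^2 = 0^2 + (-1)^2
= 0 + 1 = 1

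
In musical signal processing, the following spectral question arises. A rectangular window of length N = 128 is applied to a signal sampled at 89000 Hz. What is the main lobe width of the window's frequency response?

For a rectangular window of length N,
the main lobe width in frequency is 2*f_s/N.
= 2*89000/128 = 11125/8 Hz
This determines the minimum frequency separation for resolving two sinusoids.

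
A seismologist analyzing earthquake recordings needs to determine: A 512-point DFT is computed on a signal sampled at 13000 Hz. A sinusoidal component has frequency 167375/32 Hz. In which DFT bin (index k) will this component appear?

DFT frequency resolution = f_s/N = 13000/512 = 1625/64 Hz
Bin index k = f_signal / resolution = 167375/32 / 1625/64 = 206
The signal frequency 167375/32 Hz falls in DFT bin k = 206.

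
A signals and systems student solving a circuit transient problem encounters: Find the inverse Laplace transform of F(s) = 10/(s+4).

Standard pair: k/(s+a) <-> k*e^(-at)*u(t)
With k=10, a=4: f(t) = 10*e^(-4t)*u(t)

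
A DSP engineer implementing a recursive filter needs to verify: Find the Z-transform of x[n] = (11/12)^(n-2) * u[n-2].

Time-shifting property: if X(z) = Z{x[n]}, then Z{x[n-d]} = z^(-d) * X(z)
X(z) = z/(z - 11/12) for x[n] = (11/12)^n * u[n]
Z{x[n-2]} = z^(-2) * z/(z - 11/12) = z^(-1)/(z - 11/12)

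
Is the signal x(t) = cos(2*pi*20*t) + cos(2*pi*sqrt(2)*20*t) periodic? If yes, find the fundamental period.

f1 = 20 Hz, f2 = 20*sqrt(2) Hz
Ratio f2/f1 = sqrt(2), which is irrational.
Since the frequency ratio is irrational, no common period exists.
The signal is not periodic.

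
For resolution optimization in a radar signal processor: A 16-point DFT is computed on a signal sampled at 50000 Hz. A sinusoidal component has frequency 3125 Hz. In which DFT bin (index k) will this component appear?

DFT frequency resolution = f_s/N = 50000/16 = 3125 Hz
Bin index k = f_signal / resolution = 3125 / 3125 = 1
The signal frequency 3125 Hz falls in DFT bin k = 1.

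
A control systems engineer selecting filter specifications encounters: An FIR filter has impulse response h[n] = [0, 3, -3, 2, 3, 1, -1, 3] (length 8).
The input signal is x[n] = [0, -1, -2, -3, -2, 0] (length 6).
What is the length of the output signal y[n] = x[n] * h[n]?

For linear convolution, the output length is:
len(y) = len(x) + len(h) - 1 = 6 + 8 - 1 = 13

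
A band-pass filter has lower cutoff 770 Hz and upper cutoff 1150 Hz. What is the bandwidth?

Bandwidth = f_high - f_low
= 1150 Hz - 770 Hz = 380 Hz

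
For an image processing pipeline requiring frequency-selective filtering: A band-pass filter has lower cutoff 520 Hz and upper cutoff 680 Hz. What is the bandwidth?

Bandwidth = f_high - f_low
= 680 Hz - 520 Hz = 160 Hz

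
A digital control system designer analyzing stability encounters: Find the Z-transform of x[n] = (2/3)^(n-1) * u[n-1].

Time-shifting property: if X(z) = Z{x[n]}, then Z{x[n-d]} = z^(-d) * X(z)
X(z) = z/(z - 2/3) for x[n] = (2/3)^n * u[n]
Z{x[n-1]} = z^(-1) * z/(z - 2/3) = 1/(z - 2/3)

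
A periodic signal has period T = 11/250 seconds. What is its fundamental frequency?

The fundamental frequency is the reciprocal of the period.
f = 1/T = 1/(11/250) = 250/11 Hz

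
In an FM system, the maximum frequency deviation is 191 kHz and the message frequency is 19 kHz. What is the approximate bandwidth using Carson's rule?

Carson's rule: BW = 2*(delta_f + f_m)
= 2*(191 + 19) kHz = 420 kHz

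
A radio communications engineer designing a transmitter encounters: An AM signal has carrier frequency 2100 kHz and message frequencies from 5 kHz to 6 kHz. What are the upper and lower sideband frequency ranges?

Upper sideband (USB) = fc + [fm_low, fm_high] = 2100 + [5, 6] = [2105, 2106] kHz
Lower sideband (LSB) = fc - [fm_high, fm_low] = 2100 - [6, 5] = [2094, 2095] kHz
Total occupied spectrum: 2094 kHz to 2106 kHz (plus carrier at 2100 kHz)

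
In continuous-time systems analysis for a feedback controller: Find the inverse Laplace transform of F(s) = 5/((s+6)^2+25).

Standard pair: w/((s+a)^2+w^2) <-> e^(-at)*sin(wt)*u(t)
With a=6, w=5: f(t) = e^(-6t)*sin(5t)*u(t)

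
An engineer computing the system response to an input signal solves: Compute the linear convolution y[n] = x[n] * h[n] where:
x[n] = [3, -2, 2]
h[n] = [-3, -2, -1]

y[n] = sum_k x[k]*h[n-k]. Output length = len(x) + len(h) - 1 = 3 + 3 - 1 = 5.
y[0] = 3*-3 = -9
y[1] = -2*-3 + 3*-2 = 0
y[2] = 2*-3 + -2*-2 + 3*-1 = -5
y[3] = 2*-2 + -2*-1 = -2
y[4] = 2*-1 = -2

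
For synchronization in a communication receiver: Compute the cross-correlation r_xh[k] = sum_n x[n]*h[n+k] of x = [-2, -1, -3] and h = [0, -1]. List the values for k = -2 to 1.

Both sequences indexed from 0 and zero outside their support.
Lags with overlap: k = -2 to 1.
  r_xh[-2] = x[2]*h[0] = 0
  r_xh[-1] = x[1]*h[0] + x[2]*h[1] = 3
  r_xh[0] = x[0]*h[0] + x[1]*h[1] = 1
  r_xh[1] = x[0]*h[1] = 2
r_xh = [0, 3, 1, 2] (for k = -2, ..., 1)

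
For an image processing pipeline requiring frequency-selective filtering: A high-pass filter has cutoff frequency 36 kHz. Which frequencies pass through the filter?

A high-pass filter passes all frequencies above the cutoff frequency 36 kHz and attenuates lower frequencies.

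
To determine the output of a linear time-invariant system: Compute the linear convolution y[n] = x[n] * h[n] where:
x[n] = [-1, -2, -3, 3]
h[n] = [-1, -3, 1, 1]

y[n] = sum_k x[k]*h[n-k]. Output length = len(x) + len(h) - 1 = 4 + 4 - 1 = 7.
y[0] = -1*-1 = 1
y[1] = -2*-1 + -1*-3 = 5
y[2] = -3*-1 + -2*-3 + -1*1 = 8
y[3] = 3*-1 + -3*-3 + -2*1 + -1*1 = 3
y[4] = 3*-3 + -3*1 + -2*1 = -14
y[5] = 3*1 + -3*1 = 0
y[6] = 3*1 = 3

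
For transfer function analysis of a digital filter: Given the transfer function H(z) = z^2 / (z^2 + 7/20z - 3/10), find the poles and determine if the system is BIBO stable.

Poles are roots of the denominator: z^2 + 7/20z - 3/10 = 0.
Quadratic formula: z = [-(7/20) +/- sqrt((7/20)^2 - 4*(-3/10))] / 2
Discriminant = 49/400 + 6/5 = 529/400; sqrt = 23/20.
z = (-7/20 +/- 23/20) / 2 => z = 2/5 or z = -3/4.
|p1| = 2/5, |p2| = 3/4.
For BIBO stability, all poles must lie inside the unit circle (|p| < 1).
System is STABLE since both |p| < 1.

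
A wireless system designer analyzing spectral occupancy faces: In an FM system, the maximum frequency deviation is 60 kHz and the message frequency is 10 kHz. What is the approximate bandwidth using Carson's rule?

Carson's rule: BW = 2*(delta_f + f_m)
= 2*(60 + 10) kHz = 140 kHz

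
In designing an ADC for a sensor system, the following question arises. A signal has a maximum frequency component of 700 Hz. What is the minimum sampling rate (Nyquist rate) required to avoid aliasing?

By the Nyquist-Shannon sampling theorem,
the minimum sampling rate (Nyquist rate) must be at least 2 * f_max.
Nyquist rate = 2 * 700 Hz = 1400 Hz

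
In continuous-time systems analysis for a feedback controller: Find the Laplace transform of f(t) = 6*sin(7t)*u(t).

Standard pair: sin(wt)*u(t) <-> w/(s^2+w^2)
With w = 7: L{6*sin(7t)*u(t)} = 42/(s^2+49)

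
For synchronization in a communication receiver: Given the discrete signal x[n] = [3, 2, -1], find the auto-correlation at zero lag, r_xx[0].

The auto-correlation at zero lag r_xx[0] equals the signal energy.
r_xx[0] = sum of x[n]^2 = 3^2 + 2^2 + (-1)^2
= 9 + 4 + 1 = 14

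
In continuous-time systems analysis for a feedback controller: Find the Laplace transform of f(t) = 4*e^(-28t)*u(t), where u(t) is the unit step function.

Standard Laplace transform pair:
e^(-at)*u(t) <-> 1/(s+a)
With a = 28: L{4*e^(-28t)*u(t)} = 4/(s+28), ROC: Re(s) > -28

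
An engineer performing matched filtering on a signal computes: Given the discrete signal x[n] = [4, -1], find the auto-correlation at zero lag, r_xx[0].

The auto-correlation at zero lag r_xx[0] equals the signal energy.
r_xx[0] = sum of x[n]^2 = 4^2 + (-1)^2
= 16 + 1 = 17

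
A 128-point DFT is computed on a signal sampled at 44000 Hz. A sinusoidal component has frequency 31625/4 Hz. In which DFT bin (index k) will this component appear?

DFT frequency resolution = f_s/N = 44000/128 = 1375/4 Hz
Bin index k = f_signal / resolution = 31625/4 / 1375/4 = 23
The signal frequency 31625/4 Hz falls in DFT bin k = 23.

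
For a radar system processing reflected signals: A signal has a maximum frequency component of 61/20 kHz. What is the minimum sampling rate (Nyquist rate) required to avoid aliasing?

By the Nyquist-Shannon sampling theorem,
the minimum sampling rate (Nyquist rate) must be at least 2 * f_max.
Nyquist rate = 2 * 61/20 kHz = 61/10 kHz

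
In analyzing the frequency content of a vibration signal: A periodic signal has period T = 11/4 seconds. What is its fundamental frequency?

The fundamental frequency is the reciprocal of the period.
f = 1/T = 1/(11/4) = 4/11 Hz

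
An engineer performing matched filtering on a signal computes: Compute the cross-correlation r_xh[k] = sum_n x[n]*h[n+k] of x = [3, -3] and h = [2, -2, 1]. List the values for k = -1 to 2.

Both sequences indexed from 0 and zero outside their support.
Lags with overlap: k = -1 to 2.
  r_xh[-1] = x[1]*h[0] = -6
  r_xh[0] = x[0]*h[0] + x[1]*h[1] = 12
  r_xh[1] = x[0]*h[1] + x[1]*h[2] = -9
  r_xh[2] = x[0]*h[2] = 3
r_xh = [-6, 12, -9, 3] (for k = -1, ..., 2)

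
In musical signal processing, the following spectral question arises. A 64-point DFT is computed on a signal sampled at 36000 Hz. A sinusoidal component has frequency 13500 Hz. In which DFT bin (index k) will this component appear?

DFT frequency resolution = f_s/N = 36000/64 = 1125/2 Hz
Bin index k = f_signal / resolution = 13500 / 1125/2 = 24
The signal frequency 13500 Hz falls in DFT bin k = 24.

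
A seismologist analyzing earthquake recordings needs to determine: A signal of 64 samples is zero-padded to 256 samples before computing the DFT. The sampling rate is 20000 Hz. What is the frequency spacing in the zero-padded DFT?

Original DFT: N = 64, resolution = f_s/N = 20000/64 = 625/2 Hz
Zero-padded DFT: N = 256, resolution = f_s/N = 20000/256 = 625/8 Hz
Zero-padding interpolates the spectrum (finer frequency grid)
but does NOT improve the true spectral resolution (ability to resolve close frequencies).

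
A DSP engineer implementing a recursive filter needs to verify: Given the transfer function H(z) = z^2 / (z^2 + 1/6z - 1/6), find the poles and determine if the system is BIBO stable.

Poles are roots of the denominator: z^2 + 1/6z - 1/6 = 0.
Quadratic formula: z = [-(1/6) +/- sqrt((1/6)^2 - 4*(-1/6))] / 2
Discriminant = 1/36 + 2/3 = 25/36; sqrt = 5/6.
z = (-1/6 +/- 5/6) / 2 => z = 1/3 or z = -1/2.
|p1| = 1/3, |p2| = 1/2.
For BIBO stability, all poles must lie inside the unit circle (|p| < 1).
System is STABLE since both |p| < 1.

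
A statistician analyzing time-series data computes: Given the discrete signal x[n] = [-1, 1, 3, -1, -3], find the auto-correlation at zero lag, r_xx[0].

The auto-correlation at zero lag r_xx[0] equals the signal energy.
r_xx[0] = sum of x[n]^2 = (-1)^2 + 1^2 + 3^2 + (-1)^2 + (-3)^2
= 1 + 1 + 9 + 1 + 9 = 21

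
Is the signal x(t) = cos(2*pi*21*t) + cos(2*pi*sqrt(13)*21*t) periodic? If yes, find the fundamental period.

f1 = 21 Hz, f2 = 21*sqrt(13) Hz
Ratio f2/f1 = sqrt(13), which is irrational.
Since the frequency ratio is irrational, no common period exists.
The signal is not periodic.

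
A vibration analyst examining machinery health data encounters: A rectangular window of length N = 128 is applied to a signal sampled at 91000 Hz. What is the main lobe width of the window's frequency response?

For a rectangular window of length N,
the main lobe width in frequency is 2*f_s/N.
= 2*91000/128 = 11375/8 Hz
This determines the minimum frequency separation for resolving two sinusoids.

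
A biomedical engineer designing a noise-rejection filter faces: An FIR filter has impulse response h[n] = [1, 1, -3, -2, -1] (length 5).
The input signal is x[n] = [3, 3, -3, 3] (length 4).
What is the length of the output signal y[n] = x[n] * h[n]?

For linear convolution, the output length is:
len(y) = len(x) + len(h) - 1 = 4 + 5 - 1 = 8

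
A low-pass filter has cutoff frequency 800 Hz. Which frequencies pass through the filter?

A low-pass filter passes all frequencies below the cutoff frequency 800 Hz and attenuates higher frequencies.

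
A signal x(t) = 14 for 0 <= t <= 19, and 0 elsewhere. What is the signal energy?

Energy = integral of |x(t)|^2 dt over the signal duration
= 14^2 * 19 = 196 * 19 = 3724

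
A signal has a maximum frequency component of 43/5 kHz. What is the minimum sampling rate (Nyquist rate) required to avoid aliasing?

By the Nyquist-Shannon sampling theorem,
the minimum sampling rate (Nyquist rate) must be at least 2 * f_max.
Nyquist rate = 2 * 43/5 kHz = 86/5 kHz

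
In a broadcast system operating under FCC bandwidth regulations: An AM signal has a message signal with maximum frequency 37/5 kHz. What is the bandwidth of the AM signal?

In AM (double-sideband), the bandwidth is twice the message frequency.
BW = 2 * f_m = 2 * 37/5 kHz = 74/5 kHz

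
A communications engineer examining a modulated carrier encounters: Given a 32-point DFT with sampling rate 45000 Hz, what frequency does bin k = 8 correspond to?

The frequency of DFT bin k is: f_k = k * f_s / N
f_8 = 8 * 45000 / 32 = 11250 Hz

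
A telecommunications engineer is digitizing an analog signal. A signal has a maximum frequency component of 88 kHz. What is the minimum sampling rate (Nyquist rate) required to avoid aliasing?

By the Nyquist-Shannon sampling theorem,
the minimum sampling rate (Nyquist rate) must be at least 2 * f_max.
Nyquist rate = 2 * 88 kHz = 176 kHz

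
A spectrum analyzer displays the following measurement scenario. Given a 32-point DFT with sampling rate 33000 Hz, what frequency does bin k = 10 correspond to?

The frequency of DFT bin k is: f_k = k * f_s / N
f_10 = 10 * 33000 / 32 = 20625/2 Hz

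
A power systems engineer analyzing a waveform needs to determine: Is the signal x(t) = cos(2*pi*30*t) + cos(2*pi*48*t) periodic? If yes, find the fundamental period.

f1 = 30 Hz, f2 = 48 Hz
Period T1 = 1/30, T2 = 1/48
Ratio T1/T2 = 48/30, which is rational.
The signal is periodic with fundamental period T = 1/GCD(30,48) = 1/6 s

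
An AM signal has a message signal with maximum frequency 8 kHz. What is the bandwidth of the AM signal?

In AM (double-sideband), the bandwidth is twice the message frequency.
BW = 2 * f_m = 2 * 8 kHz = 16 kHz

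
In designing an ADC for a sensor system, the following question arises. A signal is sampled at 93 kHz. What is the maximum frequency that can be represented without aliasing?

The maximum frequency that can be represented without aliasing
is the Nyquist frequency: f_max = f_s / 2 = 93 kHz / 2 = 93/2 kHz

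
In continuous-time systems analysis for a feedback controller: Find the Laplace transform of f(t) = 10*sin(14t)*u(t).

Standard pair: sin(wt)*u(t) <-> w/(s^2+w^2)
With w = 14: L{10*sin(14t)*u(t)} = 140/(s^2+196)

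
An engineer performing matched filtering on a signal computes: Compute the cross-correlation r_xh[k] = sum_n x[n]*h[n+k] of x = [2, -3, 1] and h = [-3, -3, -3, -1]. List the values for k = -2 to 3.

Both sequences indexed from 0 and zero outside their support.
Lags with overlap: k = -2 to 3.
  r_xh[-2] = x[2]*h[0] = -3
  r_xh[-1] = x[1]*h[0] + x[2]*h[1] = 6
  r_xh[0] = x[0]*h[0] + x[1]*h[1] + x[2]*h[2] = 0
  r_xh[1] = x[0]*h[1] + x[1]*h[2] + x[2]*h[3] = 2
  r_xh[2] = x[0]*h[2] + x[1]*h[3] = -3
  r_xh[3] = x[0]*h[3] = -2
r_xh = [-3, 6, 0, 2, -3, -2] (for k = -2, ..., 3)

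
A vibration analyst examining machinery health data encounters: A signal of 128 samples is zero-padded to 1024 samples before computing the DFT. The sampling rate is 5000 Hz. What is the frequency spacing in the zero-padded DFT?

Original DFT: N = 128, resolution = f_s/N = 5000/128 = 625/16 Hz
Zero-padded DFT: N = 1024, resolution = f_s/N = 5000/1024 = 625/128 Hz
Zero-padding interpolates the spectrum (finer frequency grid)
but does NOT improve the true spectral resolution (ability to resolve close frequencies).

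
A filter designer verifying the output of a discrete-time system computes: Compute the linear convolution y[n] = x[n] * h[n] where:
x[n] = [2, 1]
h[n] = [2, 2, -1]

y[n] = sum_k x[k]*h[n-k]. Output length = len(x) + len(h) - 1 = 2 + 3 - 1 = 4.
y[0] = 2*2 = 4
y[1] = 1*2 + 2*2 = 6
y[2] = 1*2 + 2*-1 = 0
y[3] = 1*-1 = -1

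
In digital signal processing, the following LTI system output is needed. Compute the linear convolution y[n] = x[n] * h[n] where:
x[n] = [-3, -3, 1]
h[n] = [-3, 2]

y[n] = sum_k x[k]*h[n-k]. Output length = len(x) + len(h) - 1 = 3 + 2 - 1 = 4.
y[0] = -3*-3 = 9
y[1] = -3*-3 + -3*2 = 3
y[2] = 1*-3 + -3*2 = -9
y[3] = 1*2 = 2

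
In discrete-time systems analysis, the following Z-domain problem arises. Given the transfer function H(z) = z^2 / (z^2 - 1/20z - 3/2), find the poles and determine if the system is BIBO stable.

Poles are roots of the denominator: z^2 - 1/20z - 3/2 = 0.
Quadratic formula: z = [-(-1/20) +/- sqrt((-1/20)^2 - 4*(-3/2))] / 2
Discriminant = 1/400 + 6 = 2401/400; sqrt = 49/20.
z = (1/20 +/- 49/20) / 2 => z = 5/4 or z = -6/5.
|p1| = 5/4, |p2| = 6/5.
For BIBO stability, all poles must lie inside the unit circle (|p| < 1).
System is UNSTABLE since at least one |p| >= 1.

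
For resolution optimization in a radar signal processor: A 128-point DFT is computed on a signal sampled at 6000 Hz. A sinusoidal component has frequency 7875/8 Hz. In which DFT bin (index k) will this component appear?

DFT frequency resolution = f_s/N = 6000/128 = 375/8 Hz
Bin index k = f_signal / resolution = 7875/8 / 375/8 = 21
The signal frequency 7875/8 Hz falls in DFT bin k = 21.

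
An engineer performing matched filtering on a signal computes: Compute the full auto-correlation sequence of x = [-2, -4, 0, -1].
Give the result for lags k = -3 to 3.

r_xx[k] = sum_m x[m]*x[m+k], indexed from 0, for k = -3 to 3:
  r_xx[-3] = x[3]*x[0] = 2
  r_xx[-2] = x[2]*x[0] + x[3]*x[1] = 4
  r_xx[-1] = x[1]*x[0] + x[2]*x[1] + x[3]*x[2] = 8
  r_xx[0] = x[0]*x[0] + x[1]*x[1] + x[2]*x[2] + x[3]*x[3] = 21
  r_xx[1] = x[0]*x[1] + x[1]*x[2] + x[2]*x[3] = 8
  r_xx[2] = x[0]*x[2] + x[1]*x[3] = 4
  r_xx[3] = x[0]*x[3] = 2
r_xx = [2, 4, 8, 21, 8, 4, 2]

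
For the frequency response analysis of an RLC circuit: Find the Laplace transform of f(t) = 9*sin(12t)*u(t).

Standard pair: sin(wt)*u(t) <-> w/(s^2+w^2)
With w = 12: L{9*sin(12t)*u(t)} = 108/(s^2+144)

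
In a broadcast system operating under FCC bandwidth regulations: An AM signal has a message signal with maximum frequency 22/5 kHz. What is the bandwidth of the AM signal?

In AM (double-sideband), the bandwidth is twice the message frequency.
BW = 2 * f_m = 2 * 22/5 kHz = 44/5 kHz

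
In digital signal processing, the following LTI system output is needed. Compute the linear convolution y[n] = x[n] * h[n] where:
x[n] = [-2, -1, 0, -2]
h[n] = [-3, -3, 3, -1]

y[n] = sum_k x[k]*h[n-k]. Output length = len(x) + len(h) - 1 = 4 + 4 - 1 = 7.
y[0] = -2*-3 = 6
y[1] = -1*-3 + -2*-3 = 9
y[2] = 0*-3 + -1*-3 + -2*3 = -3
y[3] = -2*-3 + 0*-3 + -1*3 + -2*-1 = 5
y[4] = -2*-3 + 0*3 + -1*-1 = 7
y[5] = -2*3 + 0*-1 = -6
y[6] = -2*-1 = 2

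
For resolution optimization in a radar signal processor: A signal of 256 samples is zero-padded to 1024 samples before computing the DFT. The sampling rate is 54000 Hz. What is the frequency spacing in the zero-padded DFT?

Original DFT: N = 256, resolution = f_s/N = 54000/256 = 3375/16 Hz
Zero-padded DFT: N = 1024, resolution = f_s/N = 54000/1024 = 3375/64 Hz
Zero-padding interpolates the spectrum (finer frequency grid)
but does NOT improve the true spectral resolution (ability to resolve close frequencies).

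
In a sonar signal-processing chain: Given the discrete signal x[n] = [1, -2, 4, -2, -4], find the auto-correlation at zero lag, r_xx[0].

The auto-correlation at zero lag r_xx[0] equals the signal energy.
r_xx[0] = sum of x[n]^2 = 1^2 + (-2)^2 + 4^2 + (-2)^2 + (-4)^2
= 1 + 4 + 16 + 4 + 16 = 41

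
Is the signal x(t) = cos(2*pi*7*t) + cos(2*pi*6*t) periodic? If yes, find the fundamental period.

f1 = 7 Hz, f2 = 6 Hz
Period T1 = 1/7, T2 = 1/6
Ratio T1/T2 = 6/7, which is rational.
The signal is periodic with fundamental period T = 1/GCD(7,6) = 1 s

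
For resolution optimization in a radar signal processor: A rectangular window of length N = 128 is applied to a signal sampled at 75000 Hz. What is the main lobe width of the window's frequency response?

For a rectangular window of length N,
the main lobe width in frequency is 2*f_s/N.
= 2*75000/128 = 9375/8 Hz
This determines the minimum frequency separation for resolving two sinusoids.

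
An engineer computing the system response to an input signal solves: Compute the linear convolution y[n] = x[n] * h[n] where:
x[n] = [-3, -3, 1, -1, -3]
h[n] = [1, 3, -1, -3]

y[n] = sum_k x[k]*h[n-k]. Output length = len(x) + len(h) - 1 = 5 + 4 - 1 = 8.
y[0] = -3*1 = -3
y[1] = -3*1 + -3*3 = -12
y[2] = 1*1 + -3*3 + -3*-1 = -5
y[3] = -1*1 + 1*3 + -3*-1 + -3*-3 = 14
y[4] = -3*1 + -1*3 + 1*-1 + -3*-3 = 2
y[5] = -3*3 + -1*-1 + 1*-3 = -11
y[6] = -3*-1 + -1*-3 = 6
y[7] = -3*-3 = 9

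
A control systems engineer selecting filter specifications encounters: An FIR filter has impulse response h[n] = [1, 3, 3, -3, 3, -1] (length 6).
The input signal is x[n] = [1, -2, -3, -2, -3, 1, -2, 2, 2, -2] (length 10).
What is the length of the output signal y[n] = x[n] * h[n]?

For linear convolution, the output length is:
len(y) = len(x) + len(h) - 1 = 10 + 6 - 1 = 15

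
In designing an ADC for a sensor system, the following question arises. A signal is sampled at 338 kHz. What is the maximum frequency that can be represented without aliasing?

The maximum frequency that can be represented without aliasing
is the Nyquist frequency: f_max = f_s / 2 = 338 kHz / 2 = 169 kHz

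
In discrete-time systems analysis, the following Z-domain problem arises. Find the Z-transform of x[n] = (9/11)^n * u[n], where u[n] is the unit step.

The Z-transform of a^n * u[n] is z/(z-a) for |z| > |a|.
Here a = 9/11, so X(z) = z/(z - (9/11)) = 11z/(11z - 9)
ROC: |z| > 9/11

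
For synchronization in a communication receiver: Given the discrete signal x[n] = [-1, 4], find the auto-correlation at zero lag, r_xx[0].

The auto-correlation at zero lag r_xx[0] equals the signal energy.
r_xx[0] = sum of x[n]^2 = (-1)^2 + 4^2
= 1 + 16 = 17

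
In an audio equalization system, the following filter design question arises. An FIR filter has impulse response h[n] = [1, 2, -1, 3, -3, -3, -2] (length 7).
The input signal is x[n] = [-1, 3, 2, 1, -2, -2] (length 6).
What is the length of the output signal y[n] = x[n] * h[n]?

For linear convolution, the output length is:
len(y) = len(x) + len(h) - 1 = 6 + 7 - 1 = 12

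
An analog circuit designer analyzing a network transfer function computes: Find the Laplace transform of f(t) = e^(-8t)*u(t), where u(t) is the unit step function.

Standard Laplace transform pair:
e^(-at)*u(t) <-> 1/(s+a)
With a = 8: L{e^(-8t)*u(t)} = 1/(s+8), ROC: Re(s) > -8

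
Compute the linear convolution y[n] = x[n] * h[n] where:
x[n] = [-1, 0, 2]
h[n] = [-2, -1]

y[n] = sum_k x[k]*h[n-k]. Output length = len(x) + len(h) - 1 = 3 + 2 - 1 = 4.
y[0] = -1*-2 = 2
y[1] = 0*-2 + -1*-1 = 1
y[2] = 2*-2 + 0*-1 = -4
y[3] = 2*-1 = -2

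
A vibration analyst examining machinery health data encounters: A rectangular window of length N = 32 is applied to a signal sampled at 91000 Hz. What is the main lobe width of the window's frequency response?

For a rectangular window of length N,
the main lobe width in frequency is 2*f_s/N.
= 2*91000/32 = 11375/2 Hz
This determines the minimum frequency separation for resolving two sinusoids.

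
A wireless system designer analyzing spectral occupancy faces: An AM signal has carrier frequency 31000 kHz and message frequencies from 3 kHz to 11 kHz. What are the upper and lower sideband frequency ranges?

Upper sideband (USB) = fc + [fm_low, fm_high] = 31000 + [3, 11] = [31003, 31011] kHz
Lower sideband (LSB) = fc - [fm_high, fm_low] = 31000 - [11, 3] = [30989, 30997] kHz
Total occupied spectrum: 30989 kHz to 31011 kHz (plus carrier at 31000 kHz)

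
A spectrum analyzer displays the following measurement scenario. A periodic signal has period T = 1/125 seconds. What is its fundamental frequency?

The fundamental frequency is the reciprocal of the period.
f = 1/T = 1/(1/125) = 125 Hz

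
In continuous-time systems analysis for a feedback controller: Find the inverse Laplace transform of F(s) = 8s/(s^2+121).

Standard pair: s/(s^2+w^2) <-> cos(wt)*u(t)
With k=8, w=11: f(t) = 8*cos(11t)*u(t)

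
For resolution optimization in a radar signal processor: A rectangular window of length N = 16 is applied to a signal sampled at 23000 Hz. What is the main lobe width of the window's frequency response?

For a rectangular window of length N,
the main lobe width in frequency is 2*f_s/N.
= 2*23000/16 = 2875 Hz
This determines the minimum frequency separation for resolving two sinusoids.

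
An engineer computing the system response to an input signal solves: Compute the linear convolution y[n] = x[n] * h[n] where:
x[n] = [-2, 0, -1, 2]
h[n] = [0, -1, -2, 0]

y[n] = sum_k x[k]*h[n-k]. Output length = len(x) + len(h) - 1 = 4 + 4 - 1 = 7.
y[0] = -2*0 = 0
y[1] = 0*0 + -2*-1 = 2
y[2] = -1*0 + 0*-1 + -2*-2 = 4
y[3] = 2*0 + -1*-1 + 0*-2 + -2*0 = 1
y[4] = 2*-1 + -1*-2 + 0*0 = 0
y[5] = 2*-2 + -1*0 = -4
y[6] = 2*0 = 0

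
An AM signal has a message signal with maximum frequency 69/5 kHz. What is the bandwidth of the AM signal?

In AM (double-sideband), the bandwidth is twice the message frequency.
BW = 2 * f_m = 2 * 69/5 kHz = 138/5 kHz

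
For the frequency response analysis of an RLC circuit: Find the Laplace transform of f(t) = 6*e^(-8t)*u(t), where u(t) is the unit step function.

Standard Laplace transform pair:
e^(-at)*u(t) <-> 1/(s+a)
With a = 8: L{6*e^(-8t)*u(t)} = 6/(s+8), ROC: Re(s) > -8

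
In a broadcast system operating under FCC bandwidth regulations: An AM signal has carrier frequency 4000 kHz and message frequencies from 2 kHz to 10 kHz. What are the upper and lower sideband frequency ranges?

Upper sideband (USB) = fc + [fm_low, fm_high] = 4000 + [2, 10] = [4002, 4010] kHz
Lower sideband (LSB) = fc - [fm_high, fm_low] = 4000 - [10, 2] = [3990, 3998] kHz
Total occupied spectrum: 3990 kHz to 4010 kHz (plus carrier at 4000 kHz)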